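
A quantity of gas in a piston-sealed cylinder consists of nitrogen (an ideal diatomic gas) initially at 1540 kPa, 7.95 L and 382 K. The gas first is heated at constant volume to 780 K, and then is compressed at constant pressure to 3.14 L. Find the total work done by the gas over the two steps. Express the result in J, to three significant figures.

Step 1 (isochoric): W = 0 (constant volume).
After step 1: P = 3145 kPa (V unchanged).
Step 2 (isobaric): W = PΔV = (3145 kPa)(3.14 − 7.95 L) = -15125 J.
W_total = 0 − 15125 = -15125 J.

W_total ≈ -15100 J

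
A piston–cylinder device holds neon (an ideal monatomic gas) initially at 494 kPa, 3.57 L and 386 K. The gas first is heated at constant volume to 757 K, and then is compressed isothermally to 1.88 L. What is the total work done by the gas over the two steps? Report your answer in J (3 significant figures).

W_total ≈ -2220 J

Step 1 (isochoric): W = 0 (constant volume).
After step 1: P = 968.8 kPa (V unchanged).
Step 2 (isothermal): W = P₁V₁ ln(V₂/V₁) = (3459) ln(1.88/3.57) = -2218 J.
W_total = 0 − 2218 = -2218 J.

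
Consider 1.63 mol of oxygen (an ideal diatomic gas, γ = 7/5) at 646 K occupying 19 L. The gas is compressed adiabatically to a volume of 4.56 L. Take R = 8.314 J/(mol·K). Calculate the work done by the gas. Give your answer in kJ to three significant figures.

Adiabatic: TV^(γ−1) = const with γ = 7/5.
T₂ = T₁ (V₁/V₂)^(γ−1) = 646 × (19/4.56)^0.4 = 646 × 1.77 = 1143 K.
W_by = nCᵥ(T₁ − T₂) = (1.63)(20.79)(646 − 1143) = -16847 J.

W ≈ -16.8 kJ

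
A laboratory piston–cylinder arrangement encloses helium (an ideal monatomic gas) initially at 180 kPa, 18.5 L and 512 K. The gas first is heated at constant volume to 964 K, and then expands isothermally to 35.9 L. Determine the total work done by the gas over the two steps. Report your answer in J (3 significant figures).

Step 1 (isochoric): W = 0 (constant volume).
After step 1: P = 338.9 kPa (V unchanged).
Step 2 (isothermal): W = P₁V₁ ln(V₂/V₁) = (6270) ln(35.9/18.5) = 4157 J.
W_total = 0 + 4157 = 4157 J.

W_total ≈ 4160 J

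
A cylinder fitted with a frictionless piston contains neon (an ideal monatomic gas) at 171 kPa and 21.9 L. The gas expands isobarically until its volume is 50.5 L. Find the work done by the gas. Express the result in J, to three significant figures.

Isobaric: W = P ΔV.
W = (171 kPa)(50.5 − 21.9 L) = (171)(28.6) = 4891 J.

W ≈ 4890 J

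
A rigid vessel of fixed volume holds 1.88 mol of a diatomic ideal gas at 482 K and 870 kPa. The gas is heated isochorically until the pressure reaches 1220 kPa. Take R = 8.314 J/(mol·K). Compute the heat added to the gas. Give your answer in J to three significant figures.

Q ≈ 7580 J

Constant volume ⇒ W = 0, so Q = ΔU = nCᵥΔT with Cᵥ = 5R/2 = 20.79 J/(mol·K).
At constant V, T₂/T₁ = P₂/P₁ ⇒ ΔT = T₁(P₂/P₁ − 1) = 482·(1220/870 − 1) = 193.9 K.
ΔU = (1.88)(20.79)(193.9) = 7577 J.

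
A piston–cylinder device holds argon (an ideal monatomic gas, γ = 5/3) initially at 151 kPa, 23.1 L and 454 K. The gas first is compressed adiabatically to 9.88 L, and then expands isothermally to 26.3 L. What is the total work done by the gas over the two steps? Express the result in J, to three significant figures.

W_total ≈ 2030 J

Step 1 (adiabatic): W = (P₁V₁ − P₂V₂)/(γ−1) = (3488 − 6145)/0.667 = -3985 J.
After step 1: P = 621.9 kPa, V = 9.88 L, T = 799.8 K.
Step 2 (isothermal): W = P₁V₁ ln(V₂/V₁) = (6145) ln(26.3/9.88) = 6016 J.
W_total = -3985 + 6016 = 2031 J.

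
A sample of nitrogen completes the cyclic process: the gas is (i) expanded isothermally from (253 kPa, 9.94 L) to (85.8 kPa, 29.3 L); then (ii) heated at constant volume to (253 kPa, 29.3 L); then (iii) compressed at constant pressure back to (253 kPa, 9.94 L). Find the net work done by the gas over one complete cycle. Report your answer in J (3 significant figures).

W_net ≈ -2180 J

Leg (i): W = PᵢVᵢ ln(V_f/Vᵢ) = (2515) ln(29.3/9.94) = 2719 J.
Leg (ii): W = 0.
Leg (iii): W = PΔV = (253)(9.94 − 29.3) = -4898 J.
W_net = 2719 − 4898 = -2180 J.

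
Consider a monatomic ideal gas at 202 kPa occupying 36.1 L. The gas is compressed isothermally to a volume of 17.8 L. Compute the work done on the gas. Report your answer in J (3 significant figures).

Isothermal: W = nRT ln(V₂/V₁) = P₁V₁ ln(V₂/V₁).
P₁V₁ = (202 kPa)(36.1 L) = 7292 J.
W = 7292 × ln(17.8/36.1) = 7292 × -0.7071
W_by_gas = -5156 J; work on gas = −W_by = 5156 J.

W ≈ 5160 J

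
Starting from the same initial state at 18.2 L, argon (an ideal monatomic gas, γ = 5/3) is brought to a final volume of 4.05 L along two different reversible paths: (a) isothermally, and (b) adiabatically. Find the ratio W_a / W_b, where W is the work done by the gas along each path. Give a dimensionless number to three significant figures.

Path (a) isothermal: W = P₁V₁ ln(V₂/V₁) → W_a/(P₁V₁) = -1.503.
Path (b) adiabatic: W = P₁V₁(1 − (V₁/V₂)^(γ−1))/(γ−1) → W_b/(P₁V₁) = -2.585.
W_a / W_b = -1.503 / -2.585 = 0.5814.

W_a / W_b ≈ 0.581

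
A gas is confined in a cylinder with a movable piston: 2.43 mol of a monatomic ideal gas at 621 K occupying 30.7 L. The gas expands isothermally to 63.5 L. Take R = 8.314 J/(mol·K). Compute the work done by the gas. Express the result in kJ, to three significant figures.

W ≈ 9.12 kJ

Isothermal: W = nRT ln(V₂/V₁).
W = (2.43)(8.314)(621) × ln(63.5/30.7)
  = 12546 × 0.7268
W_by_gas = 9118 J.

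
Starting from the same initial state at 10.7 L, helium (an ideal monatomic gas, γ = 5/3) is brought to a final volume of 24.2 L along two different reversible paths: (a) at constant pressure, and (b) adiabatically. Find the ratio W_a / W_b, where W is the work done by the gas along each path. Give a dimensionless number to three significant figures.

W_a / W_b ≈ 2.00

Path (a) isobaric: W = P₁(V₂ − V₁) → W_a/(P₁V₁) = 1.262.
Path (b) adiabatic: W = P₁V₁(1 − (V₁/V₂)^(γ−1))/(γ−1) → W_b/(P₁V₁) = 0.6294.
W_a / W_b = 1.262 / 0.6294 = 2.004.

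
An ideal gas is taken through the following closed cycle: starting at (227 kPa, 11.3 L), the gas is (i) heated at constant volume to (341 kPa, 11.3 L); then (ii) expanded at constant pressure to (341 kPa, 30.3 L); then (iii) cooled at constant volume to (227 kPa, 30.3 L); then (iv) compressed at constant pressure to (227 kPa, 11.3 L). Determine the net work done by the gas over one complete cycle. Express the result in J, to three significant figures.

W_net ≈ 2170 J

Constant-volume legs do no work.
W(ii) = (341)(30.3 − 11.3) = 6479 J; W(iv) = (227)(11.3 − 30.3) = -4313 J.
W_net = 6479 − 4313 = 2166 J (the clockwise enclosed area).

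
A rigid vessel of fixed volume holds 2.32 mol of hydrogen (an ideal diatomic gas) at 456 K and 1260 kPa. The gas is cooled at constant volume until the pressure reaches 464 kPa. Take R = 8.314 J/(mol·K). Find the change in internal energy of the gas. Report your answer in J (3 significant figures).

ΔU ≈ -13900 J

Constant volume ⇒ W = 0, so Q = ΔU = nCᵥΔT with Cᵥ = 5R/2 = 20.79 J/(mol·K).
At constant V, T₂/T₁ = P₂/P₁ ⇒ ΔT = T₁(P₂/P₁ − 1) = 456·(464/1260 − 1) = -288.1 K.
ΔU = (2.32)(20.79)(-288.1) = -13891 J.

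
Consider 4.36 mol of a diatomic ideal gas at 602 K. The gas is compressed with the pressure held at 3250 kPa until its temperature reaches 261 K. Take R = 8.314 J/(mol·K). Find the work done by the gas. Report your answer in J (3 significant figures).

W ≈ -12400 J

Isobaric: W = P ΔV = nR ΔT.
W = (4.36)(8.314)(261 − 602) = -12361 J.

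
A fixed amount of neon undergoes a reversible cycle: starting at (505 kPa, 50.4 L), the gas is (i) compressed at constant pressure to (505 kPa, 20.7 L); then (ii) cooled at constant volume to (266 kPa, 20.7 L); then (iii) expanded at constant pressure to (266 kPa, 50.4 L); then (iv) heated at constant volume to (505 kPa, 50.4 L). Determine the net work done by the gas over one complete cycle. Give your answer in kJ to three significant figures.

W_net ≈ -7.10 kJ

Constant-volume legs do no work.
W(i) = (505)(20.7 − 50.4) = -14998 J; W(iii) = (266)(50.4 − 20.7) = 7900 J.
W_net = -14998 + 7900 = -7098 J (the counter-clockwise enclosed area).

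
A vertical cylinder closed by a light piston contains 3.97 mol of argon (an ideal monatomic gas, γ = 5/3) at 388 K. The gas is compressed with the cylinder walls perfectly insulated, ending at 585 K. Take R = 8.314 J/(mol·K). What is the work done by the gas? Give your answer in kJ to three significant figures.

Adiabatic ⇒ Q = 0, so W_by = −ΔU = nCᵥ(T₁ − T₂).
Cᵥ = 3R/2 = 12.47 J/(mol·K).
W = (3.97)(12.47)(388 − 585) = -9753 J.

W ≈ -9.75 kJ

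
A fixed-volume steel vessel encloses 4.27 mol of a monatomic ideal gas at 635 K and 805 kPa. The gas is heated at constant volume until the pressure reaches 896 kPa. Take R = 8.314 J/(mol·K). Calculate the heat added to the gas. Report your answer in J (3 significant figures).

Q ≈ 3820 J

Constant volume ⇒ W = 0, so Q = ΔU = nCᵥΔT with Cᵥ = 3R/2 = 12.47 J/(mol·K).
At constant V, T₂/T₁ = P₂/P₁ ⇒ ΔT = T₁(P₂/P₁ − 1) = 635·(896/805 − 1) = 71.78 K.
ΔU = (4.27)(12.47)(71.78) = 3823 J.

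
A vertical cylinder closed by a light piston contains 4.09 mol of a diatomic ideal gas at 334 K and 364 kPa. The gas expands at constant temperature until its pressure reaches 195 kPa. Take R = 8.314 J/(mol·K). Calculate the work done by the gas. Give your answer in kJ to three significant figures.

W ≈ 7.09 kJ

Isothermal process: W = nRT ln(V₂/V₁) = nRT ln(P₁/P₂).
W = (4.09)(8.314)(334) × ln(364/195)
  = 11357 × ln(1.867) = 11357 × 0.6242
W_by_gas = 7089 J.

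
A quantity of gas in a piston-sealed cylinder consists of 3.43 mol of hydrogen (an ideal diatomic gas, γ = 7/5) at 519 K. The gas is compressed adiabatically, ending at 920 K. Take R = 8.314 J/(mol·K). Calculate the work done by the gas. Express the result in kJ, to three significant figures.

W ≈ -28.6 kJ

Adiabatic ⇒ Q = 0, so W_by = −ΔU = nCᵥ(T₁ − T₂).
Cᵥ = 5R/2 = 20.79 J/(mol·K).
W = (3.43)(20.79)(519 − 920) = -28588 J.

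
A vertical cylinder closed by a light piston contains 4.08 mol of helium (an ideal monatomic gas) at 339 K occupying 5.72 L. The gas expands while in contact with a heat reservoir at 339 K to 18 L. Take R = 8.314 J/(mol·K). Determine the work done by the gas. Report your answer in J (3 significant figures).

W ≈ 13200 J

Isothermal: W = nRT ln(V₂/V₁).
W = (4.08)(8.314)(339) × ln(18/5.72)
  = 11499 × 1.146
W_by_gas = 13183 J.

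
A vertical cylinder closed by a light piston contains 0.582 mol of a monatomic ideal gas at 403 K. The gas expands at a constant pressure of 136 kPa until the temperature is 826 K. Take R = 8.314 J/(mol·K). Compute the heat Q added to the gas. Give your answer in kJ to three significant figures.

Q ≈ 5.12 kJ

Isobaric: W = nRΔT = (0.582)(8.314)(423) = 2047 J.
ΔU = nCᵥΔT with Cᵥ = 3R/2: ΔU = (0.582)(12.47)(423) = 3070 J.
Q = ΔU + W = 3070 + 2047 = 5117 J.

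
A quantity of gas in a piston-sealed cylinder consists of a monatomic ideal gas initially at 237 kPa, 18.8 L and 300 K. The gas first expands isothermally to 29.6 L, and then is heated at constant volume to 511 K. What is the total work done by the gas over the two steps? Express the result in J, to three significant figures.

Step 1 (isothermal): W = P₁V₁ ln(V₂/V₁) = (4456) ln(29.6/18.8) = 2022 J.
Step 2 (isochoric): W = 0 (constant volume).
W_total = 2022 + 0 = 2022 J.

W_total ≈ 2020 J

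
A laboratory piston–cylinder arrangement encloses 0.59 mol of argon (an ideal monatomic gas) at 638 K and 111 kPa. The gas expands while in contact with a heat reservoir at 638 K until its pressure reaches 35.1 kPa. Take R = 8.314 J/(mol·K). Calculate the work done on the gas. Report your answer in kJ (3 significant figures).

Isothermal process: W = nRT ln(V₂/V₁) = nRT ln(P₁/P₂).
W = (0.59)(8.314)(638) × ln(111/35.1)
  = 3130 × ln(3.162) = 3130 × 1.151
W_by_gas = 3603 J; work on gas = −W_by = -3603 J.

W ≈ -3.60 kJ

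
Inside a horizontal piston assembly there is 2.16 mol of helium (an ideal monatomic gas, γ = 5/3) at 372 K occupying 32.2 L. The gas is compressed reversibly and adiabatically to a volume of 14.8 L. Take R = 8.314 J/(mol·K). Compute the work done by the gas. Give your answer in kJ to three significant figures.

Adiabatic: TV^(γ−1) = const with γ = 5/3.
T₂ = T₁ (V₁/V₂)^(γ−1) = 372 × (32.2/14.8)^0.667 = 372 × 1.679 = 624.6 K.
W_by = nCᵥ(T₁ − T₂) = (2.16)(12.47)(372 − 624.6) = -6805 J.

W ≈ -6.80 kJ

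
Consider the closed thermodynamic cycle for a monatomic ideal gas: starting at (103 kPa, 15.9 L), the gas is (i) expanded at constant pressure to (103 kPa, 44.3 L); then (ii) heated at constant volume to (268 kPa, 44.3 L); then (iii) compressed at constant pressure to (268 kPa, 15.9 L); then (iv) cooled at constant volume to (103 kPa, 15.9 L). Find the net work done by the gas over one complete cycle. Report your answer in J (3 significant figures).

W_net ≈ -4690 J

Constant-volume legs do no work.
W(i) = (103)(44.3 − 15.9) = 2925 J; W(iii) = (268)(15.9 − 44.3) = -7611 J.
W_net = 2925 − 7611 = -4686 J (the counter-clockwise enclosed area).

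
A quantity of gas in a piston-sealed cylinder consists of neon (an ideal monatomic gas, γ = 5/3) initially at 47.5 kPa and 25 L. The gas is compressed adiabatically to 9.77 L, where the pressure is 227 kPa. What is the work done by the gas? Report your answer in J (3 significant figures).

W ≈ -1550 J

Adiabatic: W = (P₁V₁ − P₂V₂)/(γ − 1) with γ = 5/3.
P₁V₁ = 1188 J, P₂V₂ = 2218 J.
W = (1188 − 2218) / 0.6667 = -1545 J.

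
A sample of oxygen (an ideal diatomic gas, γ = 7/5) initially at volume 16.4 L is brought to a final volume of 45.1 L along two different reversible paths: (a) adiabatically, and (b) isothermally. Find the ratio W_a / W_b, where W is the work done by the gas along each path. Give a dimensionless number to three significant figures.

Path (a) adiabatic: W = P₁V₁(1 − (V₁/V₂)^(γ−1))/(γ−1) → W_a/(P₁V₁) = 0.832.
Path (b) isothermal: W = P₁V₁ ln(V₂/V₁) → W_b/(P₁V₁) = 1.012.
W_a / W_b = 0.832 / 1.012 = 0.8224.

W_a / W_b ≈ 0.822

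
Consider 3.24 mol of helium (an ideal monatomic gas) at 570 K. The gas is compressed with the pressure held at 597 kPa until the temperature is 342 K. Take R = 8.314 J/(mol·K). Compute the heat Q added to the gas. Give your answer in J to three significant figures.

Isobaric: W = nRΔT = (3.24)(8.314)(-228) = -6142 J.
ΔU = nCᵥΔT with Cᵥ = 3R/2: ΔU = (3.24)(12.47)(-228) = -9213 J.
Q = ΔU + W = -9213 − 6142 = -15354 J.

Q ≈ -15400 J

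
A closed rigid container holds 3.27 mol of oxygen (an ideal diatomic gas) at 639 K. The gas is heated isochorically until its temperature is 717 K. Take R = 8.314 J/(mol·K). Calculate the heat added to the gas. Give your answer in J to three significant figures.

Constant volume ⇒ W = 0, so Q = ΔU = nCᵥΔT with Cᵥ = 5R/2 = 20.79 J/(mol·K).
ΔU = (3.27)(20.79)(717 − 639) = 5301 J.

Q ≈ 5300 J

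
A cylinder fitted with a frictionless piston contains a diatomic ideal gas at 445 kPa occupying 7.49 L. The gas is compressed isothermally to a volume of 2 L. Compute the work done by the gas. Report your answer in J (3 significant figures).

W ≈ -4400 J

Isothermal: W = nRT ln(V₂/V₁) = P₁V₁ ln(V₂/V₁).
P₁V₁ = (445 kPa)(7.49 L) = 3333 J.
W = 3333 × ln(2/7.49) = 3333 × -1.32
W_by_gas = -4401 J.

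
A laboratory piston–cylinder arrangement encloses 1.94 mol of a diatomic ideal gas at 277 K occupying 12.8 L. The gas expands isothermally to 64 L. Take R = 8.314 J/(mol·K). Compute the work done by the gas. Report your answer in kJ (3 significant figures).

W ≈ 7.19 kJ

Isothermal: W = nRT ln(V₂/V₁).
W = (1.94)(8.314)(277) × ln(64/12.8)
  = 4468 × 1.609
W_by_gas = 7191 J.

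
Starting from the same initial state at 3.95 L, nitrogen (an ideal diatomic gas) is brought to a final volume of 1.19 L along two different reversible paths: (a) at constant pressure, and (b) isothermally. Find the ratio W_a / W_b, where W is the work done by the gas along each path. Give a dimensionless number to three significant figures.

Path (a) isobaric: W = P₁(V₂ − V₁) → W_a/(P₁V₁) = -0.6987.
Path (b) isothermal: W = P₁V₁ ln(V₂/V₁) → W_b/(P₁V₁) = -1.2.
W_a / W_b = -0.6987 / -1.2 = 0.5824.

W_a / W_b ≈ 0.582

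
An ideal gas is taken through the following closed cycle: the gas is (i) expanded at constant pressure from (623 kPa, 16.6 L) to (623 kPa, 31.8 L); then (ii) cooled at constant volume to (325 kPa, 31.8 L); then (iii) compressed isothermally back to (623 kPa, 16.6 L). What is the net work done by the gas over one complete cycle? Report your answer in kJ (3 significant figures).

W_net ≈ 2.75 kJ

Leg (i): W = PΔV = (623)(31.8 − 16.6) = 9470 J.
Leg (ii): W = 0.
Leg (iii): W = PᵢVᵢ ln(V_f/Vᵢ) = (10335) ln(16.6/31.8) = -6718 J.
W_net = 9470 − 6718 = 2751 J.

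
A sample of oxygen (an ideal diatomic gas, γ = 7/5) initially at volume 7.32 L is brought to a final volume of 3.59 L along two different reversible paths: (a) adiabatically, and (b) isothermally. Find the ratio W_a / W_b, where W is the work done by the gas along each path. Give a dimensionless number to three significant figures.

W_a / W_b ≈ 1.16

Path (a) adiabatic: W = P₁V₁(1 − (V₁/V₂)^(γ−1))/(γ−1) → W_a/(P₁V₁) = -0.8243.
Path (b) isothermal: W = P₁V₁ ln(V₂/V₁) → W_b/(P₁V₁) = -0.7125.
W_a / W_b = -0.8243 / -0.7125 = 1.157.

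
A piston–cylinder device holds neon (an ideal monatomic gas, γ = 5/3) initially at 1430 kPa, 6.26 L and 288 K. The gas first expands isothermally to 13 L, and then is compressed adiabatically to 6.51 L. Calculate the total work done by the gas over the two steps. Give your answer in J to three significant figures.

W_total ≈ -1320 J

Step 1 (isothermal): W = P₁V₁ ln(V₂/V₁) = (8952) ln(13/6.26) = 6542 J.
After step 1: P = 688.6 kPa, V = 13 L, T = 288 K.
Step 2 (adiabatic): W = (P₁V₁ − P₂V₂)/(γ−1) = (8952 − 14196)/0.667 = -7866 J.
W_total = 6542 − 7866 = -1324 J.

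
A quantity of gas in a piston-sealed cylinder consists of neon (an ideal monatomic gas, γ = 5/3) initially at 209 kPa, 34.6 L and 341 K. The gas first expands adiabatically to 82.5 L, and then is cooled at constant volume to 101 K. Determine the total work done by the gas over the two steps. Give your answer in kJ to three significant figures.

Step 1 (adiabatic): W = (P₁V₁ − P₂V₂)/(γ−1) = (7231 − 4052)/0.667 = 4770 J.
Step 2 (isochoric): W = 0 (constant volume).
W_total = 4770 + 0 = 4770 J.

W_total ≈ 4.77 kJ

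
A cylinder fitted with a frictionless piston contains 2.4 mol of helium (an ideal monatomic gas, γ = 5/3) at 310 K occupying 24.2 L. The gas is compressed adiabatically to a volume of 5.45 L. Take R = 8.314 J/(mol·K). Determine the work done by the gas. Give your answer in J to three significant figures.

W ≈ -15800 J

Adiabatic: TV^(γ−1) = const with γ = 5/3.
T₂ = T₁ (V₁/V₂)^(γ−1) = 310 × (24.2/5.45)^0.667 = 310 × 2.702 = 837.5 K.
W_by = nCᵥ(T₁ − T₂) = (2.4)(12.47)(310 − 837.5) = -15788 J.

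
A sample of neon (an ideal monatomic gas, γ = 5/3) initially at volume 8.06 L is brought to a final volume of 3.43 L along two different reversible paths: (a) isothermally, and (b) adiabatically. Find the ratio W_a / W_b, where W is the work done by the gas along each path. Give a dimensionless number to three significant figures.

W_a / W_b ≈ 0.742

Path (a) isothermal: W = P₁V₁ ln(V₂/V₁) → W_a/(P₁V₁) = -0.8544.
Path (b) adiabatic: W = P₁V₁(1 − (V₁/V₂)^(γ−1))/(γ−1) → W_b/(P₁V₁) = -1.151.
W_a / W_b = -0.8544 / -1.151 = 0.7421.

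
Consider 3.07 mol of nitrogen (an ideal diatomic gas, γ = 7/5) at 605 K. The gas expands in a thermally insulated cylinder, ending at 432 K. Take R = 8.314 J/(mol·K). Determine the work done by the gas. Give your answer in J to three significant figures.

Adiabatic ⇒ Q = 0, so W_by = −ΔU = nCᵥ(T₁ − T₂).
Cᵥ = 5R/2 = 20.79 J/(mol·K).
W = (3.07)(20.79)(605 − 432) = 11039 J.

W ≈ 11000 J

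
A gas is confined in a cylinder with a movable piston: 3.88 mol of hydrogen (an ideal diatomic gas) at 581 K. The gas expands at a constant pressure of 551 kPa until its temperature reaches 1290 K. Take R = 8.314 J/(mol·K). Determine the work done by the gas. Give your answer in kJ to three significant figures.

W ≈ 22.9 kJ

Isobaric: W = P ΔV = nR ΔT.
W = (3.88)(8.314)(1290 − 581) = 22871 J.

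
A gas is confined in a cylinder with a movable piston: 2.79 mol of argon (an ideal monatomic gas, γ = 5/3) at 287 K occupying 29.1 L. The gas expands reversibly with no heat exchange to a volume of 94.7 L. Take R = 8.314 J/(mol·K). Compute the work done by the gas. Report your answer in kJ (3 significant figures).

W ≈ 5.44 kJ

Adiabatic: TV^(γ−1) = const with γ = 5/3.
T₂ = T₁ (V₁/V₂)^(γ−1) = 287 × (29.1/94.7)^0.667 = 287 × 0.4554 = 130.7 K.
W_by = nCᵥ(T₁ − T₂) = (2.79)(12.47)(287 − 130.7) = 5439 J.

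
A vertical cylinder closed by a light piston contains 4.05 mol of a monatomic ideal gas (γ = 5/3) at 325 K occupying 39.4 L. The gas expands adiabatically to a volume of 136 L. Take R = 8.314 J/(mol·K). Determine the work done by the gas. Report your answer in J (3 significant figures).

W ≈ 9230 J

Adiabatic: TV^(γ−1) = const with γ = 5/3.
T₂ = T₁ (V₁/V₂)^(γ−1) = 325 × (39.4/136)^0.667 = 325 × 0.4378 = 142.3 K.
W_by = nCᵥ(T₁ − T₂) = (4.05)(12.47)(325 − 142.3) = 9228 J.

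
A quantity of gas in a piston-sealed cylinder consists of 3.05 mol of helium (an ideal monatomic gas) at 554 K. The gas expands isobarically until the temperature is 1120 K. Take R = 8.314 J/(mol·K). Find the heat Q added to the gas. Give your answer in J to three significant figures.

Isobaric: W = nRΔT = (3.05)(8.314)(566) = 14352 J.
ΔU = nCᵥΔT with Cᵥ = 3R/2: ΔU = (3.05)(12.47)(566) = 21529 J.
Q = ΔU + W = 21529 + 14352 = 35881 J.

Q ≈ 35900 J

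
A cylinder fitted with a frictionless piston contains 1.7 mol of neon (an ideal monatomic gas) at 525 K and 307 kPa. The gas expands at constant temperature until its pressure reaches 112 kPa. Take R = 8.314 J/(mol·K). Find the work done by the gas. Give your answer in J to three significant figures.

Isothermal process: W = nRT ln(V₂/V₁) = nRT ln(P₁/P₂).
W = (1.7)(8.314)(525) × ln(307/112)
  = 7420 × ln(2.741) = 7420 × 1.008
W_by_gas = 7482 J.

W ≈ 7480 J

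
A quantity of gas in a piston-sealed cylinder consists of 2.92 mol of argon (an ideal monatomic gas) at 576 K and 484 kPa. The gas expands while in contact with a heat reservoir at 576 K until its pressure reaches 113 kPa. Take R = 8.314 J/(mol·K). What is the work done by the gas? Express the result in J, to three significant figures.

Isothermal process: W = nRT ln(V₂/V₁) = nRT ln(P₁/P₂).
W = (2.92)(8.314)(576) × ln(484/113)
  = 13983 × ln(4.283) = 13983 × 1.455
W_by_gas = 20342 J.

W ≈ 20300 J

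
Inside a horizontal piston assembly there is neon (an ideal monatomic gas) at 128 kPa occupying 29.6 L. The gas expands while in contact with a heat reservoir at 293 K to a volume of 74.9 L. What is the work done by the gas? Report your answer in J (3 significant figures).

Isothermal: W = nRT ln(V₂/V₁) = P₁V₁ ln(V₂/V₁).
P₁V₁ = (128 kPa)(29.6 L) = 3789 J.
W = 3789 × ln(74.9/29.6) = 3789 × 0.9284
W_by_gas = 3517 J.

W ≈ 3520 J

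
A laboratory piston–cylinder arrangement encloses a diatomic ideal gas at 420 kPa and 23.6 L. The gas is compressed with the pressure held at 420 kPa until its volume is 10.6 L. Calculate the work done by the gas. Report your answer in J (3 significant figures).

W ≈ -5460 J

Isobaric: W = P ΔV.
W = (420 kPa)(10.6 − 23.6 L) = (420)(-13) = -5460 J.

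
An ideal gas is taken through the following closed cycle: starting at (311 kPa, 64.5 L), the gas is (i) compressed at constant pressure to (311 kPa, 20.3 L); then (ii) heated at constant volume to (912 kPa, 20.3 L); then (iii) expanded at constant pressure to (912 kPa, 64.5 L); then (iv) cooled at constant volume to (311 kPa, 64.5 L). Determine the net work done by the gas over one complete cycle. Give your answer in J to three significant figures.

W_net ≈ 26600 J

Constant-volume legs do no work.
W(i) = (311)(20.3 − 64.5) = -13746 J; W(iii) = (912)(64.5 − 20.3) = 40310 J.
W_net = -13746 + 40310 = 26564 J (the clockwise enclosed area).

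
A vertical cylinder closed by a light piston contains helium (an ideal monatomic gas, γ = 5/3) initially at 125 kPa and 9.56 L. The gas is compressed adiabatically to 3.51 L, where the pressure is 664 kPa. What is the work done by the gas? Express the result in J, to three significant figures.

Adiabatic: W = (P₁V₁ − P₂V₂)/(γ − 1) with γ = 5/3.
P₁V₁ = 1195 J, P₂V₂ = 2331 J.
W = (1195 − 2331) / 0.6667 = -1703 J.

W ≈ -1700 J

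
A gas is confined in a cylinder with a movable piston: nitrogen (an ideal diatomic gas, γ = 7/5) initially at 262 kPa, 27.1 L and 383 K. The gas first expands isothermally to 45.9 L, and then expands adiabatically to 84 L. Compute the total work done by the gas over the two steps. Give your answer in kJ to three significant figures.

W_total ≈ 7.55 kJ

Step 1 (isothermal): W = P₁V₁ ln(V₂/V₁) = (7100) ln(45.9/27.1) = 3741 J.
After step 1: P = 154.7 kPa, V = 45.9 L, T = 383 K.
Step 2 (adiabatic): W = (P₁V₁ − P₂V₂)/(γ−1) = (7100 − 5576)/0.4 = 3812 J.
W_total = 3741 + 3812 = 7553 J.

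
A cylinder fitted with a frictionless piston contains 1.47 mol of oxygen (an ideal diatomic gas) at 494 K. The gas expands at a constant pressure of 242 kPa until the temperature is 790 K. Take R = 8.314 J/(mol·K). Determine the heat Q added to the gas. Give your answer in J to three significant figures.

Isobaric: W = nRΔT = (1.47)(8.314)(296) = 3618 J.
ΔU = nCᵥΔT with Cᵥ = 5R/2: ΔU = (1.47)(20.79)(296) = 9044 J.
Q = ΔU + W = 9044 + 3618 = 12662 J.

Q ≈ 12700 J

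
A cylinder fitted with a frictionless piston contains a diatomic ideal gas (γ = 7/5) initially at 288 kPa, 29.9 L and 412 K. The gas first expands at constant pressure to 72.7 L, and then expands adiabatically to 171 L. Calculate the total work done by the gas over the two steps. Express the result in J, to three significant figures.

Step 1 (isobaric): W = PΔV = (288 kPa)(72.7 − 29.9 L) = 12326 J.
After step 1: P = 288 kPa, V = 72.7 L, T = 1002 K.
Step 2 (adiabatic): W = (P₁V₁ − P₂V₂)/(γ−1) = (20938 − 14871)/0.4 = 15166 J.
W_total = 12326 + 15166 = 27493 J.

W_total ≈ 27500 J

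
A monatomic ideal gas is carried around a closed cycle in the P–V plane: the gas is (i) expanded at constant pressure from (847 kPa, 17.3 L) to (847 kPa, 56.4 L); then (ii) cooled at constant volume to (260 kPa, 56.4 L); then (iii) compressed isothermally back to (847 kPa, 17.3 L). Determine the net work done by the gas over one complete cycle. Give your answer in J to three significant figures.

W_net ≈ 15800 J

Leg (i): W = PΔV = (847)(56.4 − 17.3) = 33118 J.
Leg (ii): W = 0.
Leg (iii): W = PᵢVᵢ ln(V_f/Vᵢ) = (14664) ln(17.3/56.4) = -17329 J.
W_net = 33118 − 17329 = 15788 J.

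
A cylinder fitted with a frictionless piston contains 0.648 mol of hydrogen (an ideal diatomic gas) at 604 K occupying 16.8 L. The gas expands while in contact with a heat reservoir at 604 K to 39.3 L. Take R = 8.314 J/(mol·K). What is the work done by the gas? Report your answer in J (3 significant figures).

W ≈ 2770 J

Isothermal: W = nRT ln(V₂/V₁).
W = (0.648)(8.314)(604) × ln(39.3/16.8)
  = 3254 × 0.8498
W_by_gas = 2765 J.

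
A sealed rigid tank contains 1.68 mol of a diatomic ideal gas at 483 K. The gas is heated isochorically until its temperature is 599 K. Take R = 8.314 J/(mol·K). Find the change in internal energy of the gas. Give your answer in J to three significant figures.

ΔU ≈ 4050 J

Constant volume ⇒ W = 0, so Q = ΔU = nCᵥΔT with Cᵥ = 5R/2 = 20.79 J/(mol·K).
ΔU = (1.68)(20.79)(599 − 483) = 4051 J.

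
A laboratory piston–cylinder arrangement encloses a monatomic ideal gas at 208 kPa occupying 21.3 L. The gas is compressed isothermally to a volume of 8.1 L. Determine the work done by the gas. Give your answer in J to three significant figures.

Isothermal: W = nRT ln(V₂/V₁) = P₁V₁ ln(V₂/V₁).
P₁V₁ = (208 kPa)(21.3 L) = 4430 J.
W = 4430 × ln(8.1/21.3) = 4430 × -0.9668
W_by_gas = -4284 J.

W ≈ -4280 J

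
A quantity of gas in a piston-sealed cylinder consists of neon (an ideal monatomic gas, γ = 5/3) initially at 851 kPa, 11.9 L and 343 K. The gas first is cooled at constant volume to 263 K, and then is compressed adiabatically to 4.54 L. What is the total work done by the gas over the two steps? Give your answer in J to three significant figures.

Step 1 (isochoric): W = 0 (constant volume).
After step 1: P = 652.5 kPa (V unchanged).
Step 2 (adiabatic): W = (P₁V₁ − P₂V₂)/(γ−1) = (7765 − 14762)/0.667 = -10495 J.
W_total = 0 − 10495 = -10495 J.

W_total ≈ -10500 J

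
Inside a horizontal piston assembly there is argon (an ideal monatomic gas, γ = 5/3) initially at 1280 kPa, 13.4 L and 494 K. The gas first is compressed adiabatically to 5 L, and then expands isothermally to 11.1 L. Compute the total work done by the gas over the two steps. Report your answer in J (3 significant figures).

W_total ≈ 2480 J

Step 1 (adiabatic): W = (P₁V₁ − P₂V₂)/(γ−1) = (17152 − 33093)/0.667 = -23912 J.
After step 1: P = 6619 kPa, V = 5 L, T = 953.1 K.
Step 2 (isothermal): W = P₁V₁ ln(V₂/V₁) = (33093) ln(11.1/5) = 26392 J.
W_total = -23912 + 26392 = 2480 J.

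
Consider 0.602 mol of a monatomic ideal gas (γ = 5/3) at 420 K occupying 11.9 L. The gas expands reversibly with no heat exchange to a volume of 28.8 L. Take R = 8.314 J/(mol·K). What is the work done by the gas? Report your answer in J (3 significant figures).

W ≈ 1400 J

Adiabatic: TV^(γ−1) = const with γ = 5/3.
T₂ = T₁ (V₁/V₂)^(γ−1) = 420 × (11.9/28.8)^0.667 = 420 × 0.5548 = 233 K.
W_by = nCᵥ(T₁ − T₂) = (0.602)(12.47)(420 − 233) = 1404 J.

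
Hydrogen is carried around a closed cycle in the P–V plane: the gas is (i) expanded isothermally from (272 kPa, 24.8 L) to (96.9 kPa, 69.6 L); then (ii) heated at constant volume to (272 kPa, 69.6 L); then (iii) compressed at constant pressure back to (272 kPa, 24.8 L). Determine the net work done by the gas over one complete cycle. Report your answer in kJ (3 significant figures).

W_net ≈ -5.22 kJ

Leg (i): W = PᵢVᵢ ln(V_f/Vᵢ) = (6746) ln(69.6/24.8) = 6961 J.
Leg (ii): W = 0.
Leg (iii): W = PΔV = (272)(24.8 − 69.6) = -12186 J.
W_net = 6961 − 12186 = -5225 J.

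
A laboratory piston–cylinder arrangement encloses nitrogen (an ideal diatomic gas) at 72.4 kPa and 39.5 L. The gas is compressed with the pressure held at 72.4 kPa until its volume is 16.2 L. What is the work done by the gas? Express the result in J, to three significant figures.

Isobaric: W = P ΔV.
W = (72.4 kPa)(16.2 − 39.5 L) = (72.4)(-23.3) = -1687 J.

W ≈ -1690 J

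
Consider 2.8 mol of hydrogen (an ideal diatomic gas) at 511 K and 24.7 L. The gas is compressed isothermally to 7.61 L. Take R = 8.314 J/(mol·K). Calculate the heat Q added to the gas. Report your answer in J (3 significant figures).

Q ≈ -14000 J

Isothermal ⇒ ΔU = 0, so Q = W = nRT ln(V₂/V₁).
Q = (2.8)(8.314)(511) ln(7.61/24.7) = 11896 × -1.177 = -14005 J.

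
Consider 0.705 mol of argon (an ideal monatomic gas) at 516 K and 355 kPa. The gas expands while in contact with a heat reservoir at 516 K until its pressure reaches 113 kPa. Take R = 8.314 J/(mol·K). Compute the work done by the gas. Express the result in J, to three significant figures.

Isothermal process: W = nRT ln(V₂/V₁) = nRT ln(P₁/P₂).
W = (0.705)(8.314)(516) × ln(355/113)
  = 3024 × ln(3.142) = 3024 × 1.145
W_by_gas = 3462 J.

W ≈ 3460 J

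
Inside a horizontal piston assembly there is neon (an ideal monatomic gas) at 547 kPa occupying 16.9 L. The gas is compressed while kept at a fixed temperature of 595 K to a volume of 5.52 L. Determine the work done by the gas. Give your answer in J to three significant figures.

W ≈ -10300 J

Isothermal: W = nRT ln(V₂/V₁) = P₁V₁ ln(V₂/V₁).
P₁V₁ = (547 kPa)(16.9 L) = 9244 J.
W = 9244 × ln(5.52/16.9) = 9244 × -1.119
W_by_gas = -10344 J.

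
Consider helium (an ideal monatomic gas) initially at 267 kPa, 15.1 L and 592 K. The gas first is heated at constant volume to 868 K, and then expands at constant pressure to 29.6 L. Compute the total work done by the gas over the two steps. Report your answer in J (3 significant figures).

W_total ≈ 5680 J

Step 1 (isochoric): W = 0 (constant volume).
After step 1: P = 391.5 kPa (V unchanged).
Step 2 (isobaric): W = PΔV = (391.5 kPa)(29.6 − 15.1 L) = 5676 J.
W_total = 0 + 5676 = 5676 J.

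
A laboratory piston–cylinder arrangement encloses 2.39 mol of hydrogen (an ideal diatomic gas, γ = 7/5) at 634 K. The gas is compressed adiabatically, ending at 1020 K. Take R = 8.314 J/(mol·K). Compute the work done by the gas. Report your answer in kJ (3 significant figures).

Adiabatic ⇒ Q = 0, so W_by = −ΔU = nCᵥ(T₁ − T₂).
Cᵥ = 5R/2 = 20.79 J/(mol·K).
W = (2.39)(20.79)(634 − 1020) = -19175 J.

W ≈ -19.2 kJ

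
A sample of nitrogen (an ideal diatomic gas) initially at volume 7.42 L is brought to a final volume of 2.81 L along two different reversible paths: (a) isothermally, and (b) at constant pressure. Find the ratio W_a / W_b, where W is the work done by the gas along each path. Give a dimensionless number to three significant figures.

W_a / W_b ≈ 1.56

Path (a) isothermal: W = P₁V₁ ln(V₂/V₁) → W_a/(P₁V₁) = -0.971.
Path (b) isobaric: W = P₁(V₂ − V₁) → W_b/(P₁V₁) = -0.6213.
W_a / W_b = -0.971 / -0.6213 = 1.563.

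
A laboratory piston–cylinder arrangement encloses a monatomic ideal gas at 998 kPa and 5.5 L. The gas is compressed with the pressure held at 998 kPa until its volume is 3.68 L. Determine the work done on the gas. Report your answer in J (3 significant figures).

W ≈ 1820 J

Isobaric: W = P ΔV.
W = (998 kPa)(3.68 − 5.5 L) = (998)(-1.82) = -1816 J.
Work on gas = −W_by = 1816 J.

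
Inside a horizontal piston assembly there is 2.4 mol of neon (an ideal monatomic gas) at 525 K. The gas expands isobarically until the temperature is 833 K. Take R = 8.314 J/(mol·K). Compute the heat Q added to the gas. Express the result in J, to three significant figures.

Isobaric: W = nRΔT = (2.4)(8.314)(308) = 6146 J.
ΔU = nCᵥΔT with Cᵥ = 3R/2: ΔU = (2.4)(12.47)(308) = 9219 J.
Q = ΔU + W = 9219 + 6146 = 15364 J.

Q ≈ 15400 J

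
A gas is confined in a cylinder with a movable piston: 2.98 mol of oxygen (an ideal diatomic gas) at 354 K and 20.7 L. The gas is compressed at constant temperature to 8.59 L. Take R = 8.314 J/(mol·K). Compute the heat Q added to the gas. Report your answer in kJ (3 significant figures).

Q ≈ -7.71 kJ

Isothermal ⇒ ΔU = 0, so Q = W = nRT ln(V₂/V₁).
Q = (2.98)(8.314)(354) ln(8.59/20.7) = 8771 × -0.8795 = -7714 J.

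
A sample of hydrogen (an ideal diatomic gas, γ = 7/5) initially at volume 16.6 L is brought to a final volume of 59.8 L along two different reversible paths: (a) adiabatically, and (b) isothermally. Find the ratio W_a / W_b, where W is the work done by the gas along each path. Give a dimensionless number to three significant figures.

W_a / W_b ≈ 0.782

Path (a) adiabatic: W = P₁V₁(1 − (V₁/V₂)^(γ−1))/(γ−1) → W_a/(P₁V₁) = 1.003.
Path (b) isothermal: W = P₁V₁ ln(V₂/V₁) → W_b/(P₁V₁) = 1.282.
W_a / W_b = 1.003 / 1.282 = 0.7824.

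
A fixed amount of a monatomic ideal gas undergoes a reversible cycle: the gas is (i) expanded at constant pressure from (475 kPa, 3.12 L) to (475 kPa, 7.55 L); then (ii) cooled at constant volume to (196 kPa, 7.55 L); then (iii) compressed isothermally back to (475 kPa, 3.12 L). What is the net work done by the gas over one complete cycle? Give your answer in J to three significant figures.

Leg (i): W = PΔV = (475)(7.55 − 3.12) = 2104 J.
Leg (ii): W = 0.
Leg (iii): W = PᵢVᵢ ln(V_f/Vᵢ) = (1480) ln(3.12/7.55) = -1308 J.
W_net = 2104 − 1308 = 796.5 J.

W_net ≈ 797 J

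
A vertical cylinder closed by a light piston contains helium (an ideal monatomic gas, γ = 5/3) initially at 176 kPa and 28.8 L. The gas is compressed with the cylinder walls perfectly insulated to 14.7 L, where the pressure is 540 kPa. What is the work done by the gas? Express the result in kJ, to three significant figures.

Adiabatic: W = (P₁V₁ − P₂V₂)/(γ − 1) with γ = 5/3.
P₁V₁ = 5069 J, P₂V₂ = 7938 J.
W = (5069 − 7938) / 0.6667 = -4304 J.

W ≈ -4.30 kJ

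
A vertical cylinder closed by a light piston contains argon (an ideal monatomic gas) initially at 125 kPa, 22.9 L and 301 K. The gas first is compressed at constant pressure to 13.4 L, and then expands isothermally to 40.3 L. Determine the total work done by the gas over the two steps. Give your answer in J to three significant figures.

Step 1 (isobaric): W = PΔV = (125 kPa)(13.4 − 22.9 L) = -1187 J.
After step 1: P = 125 kPa, V = 13.4 L, T = 176.1 K.
Step 2 (isothermal): W = P₁V₁ ln(V₂/V₁) = (1675) ln(40.3/13.4) = 1844 J.
W_total = -1187 + 1844 = 656.8 J.

W_total ≈ 657 J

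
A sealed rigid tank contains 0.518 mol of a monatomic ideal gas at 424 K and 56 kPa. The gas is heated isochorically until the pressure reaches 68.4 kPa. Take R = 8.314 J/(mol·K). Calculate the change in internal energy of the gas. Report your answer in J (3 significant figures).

ΔU ≈ 606 J

Constant volume ⇒ W = 0, so Q = ΔU = nCᵥΔT with Cᵥ = 3R/2 = 12.47 J/(mol·K).
At constant V, T₂/T₁ = P₂/P₁ ⇒ ΔT = T₁(P₂/P₁ − 1) = 424·(68.4/56 − 1) = 93.89 K.
ΔU = (0.518)(12.47)(93.89) = 606.5 J.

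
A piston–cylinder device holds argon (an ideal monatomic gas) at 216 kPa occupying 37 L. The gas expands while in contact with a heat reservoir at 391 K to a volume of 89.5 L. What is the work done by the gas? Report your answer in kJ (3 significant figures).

W ≈ 7.06 kJ

Isothermal: W = nRT ln(V₂/V₁) = P₁V₁ ln(V₂/V₁).
P₁V₁ = (216 kPa)(37 L) = 7992 J.
W = 7992 × ln(89.5/37) = 7992 × 0.8833
W_by_gas = 7059 J.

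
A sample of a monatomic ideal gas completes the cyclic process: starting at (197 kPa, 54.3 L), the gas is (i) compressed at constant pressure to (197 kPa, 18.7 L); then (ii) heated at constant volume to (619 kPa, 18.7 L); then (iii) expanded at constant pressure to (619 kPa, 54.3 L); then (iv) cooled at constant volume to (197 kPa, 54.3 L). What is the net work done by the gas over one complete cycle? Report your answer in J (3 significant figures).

Constant-volume legs do no work.
W(i) = (197)(18.7 − 54.3) = -7013 J; W(iii) = (619)(54.3 − 18.7) = 22036 J.
W_net = -7013 + 22036 = 15023 J (the clockwise enclosed area).

W_net ≈ 15000 J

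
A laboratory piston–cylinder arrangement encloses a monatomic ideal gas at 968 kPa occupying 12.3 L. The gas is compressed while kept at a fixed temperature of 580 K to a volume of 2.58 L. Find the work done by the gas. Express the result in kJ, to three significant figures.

Isothermal: W = nRT ln(V₂/V₁) = P₁V₁ ln(V₂/V₁).
P₁V₁ = (968 kPa)(12.3 L) = 11906 J.
W = 11906 × ln(2.58/12.3) = 11906 × -1.562
W_by_gas = -18596 J.

W ≈ -18.6 kJ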